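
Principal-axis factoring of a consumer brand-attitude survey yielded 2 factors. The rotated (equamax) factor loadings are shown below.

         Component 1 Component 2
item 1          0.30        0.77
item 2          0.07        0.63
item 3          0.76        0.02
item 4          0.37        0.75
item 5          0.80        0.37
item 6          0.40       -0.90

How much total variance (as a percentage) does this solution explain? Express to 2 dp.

68.48%

SS loadings by factor: 1.6094, 2.4996; total = 4.1090.
Total variance with 6 standardized items is 6, so the solution explains 4.1090/6 = 0.6848 = 68.48%.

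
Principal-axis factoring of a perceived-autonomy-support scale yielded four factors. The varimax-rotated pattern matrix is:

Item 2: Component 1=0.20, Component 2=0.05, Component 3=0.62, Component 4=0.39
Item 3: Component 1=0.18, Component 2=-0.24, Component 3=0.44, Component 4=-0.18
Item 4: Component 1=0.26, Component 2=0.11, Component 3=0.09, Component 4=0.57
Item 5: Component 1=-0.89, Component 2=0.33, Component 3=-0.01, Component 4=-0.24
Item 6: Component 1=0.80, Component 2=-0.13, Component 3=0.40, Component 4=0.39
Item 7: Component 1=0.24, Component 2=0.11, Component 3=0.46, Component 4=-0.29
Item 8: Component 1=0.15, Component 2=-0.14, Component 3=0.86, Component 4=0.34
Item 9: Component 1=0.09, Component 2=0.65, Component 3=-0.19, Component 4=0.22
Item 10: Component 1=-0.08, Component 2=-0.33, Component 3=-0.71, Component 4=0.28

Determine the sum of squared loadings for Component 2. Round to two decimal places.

SS loadings for Component 2 = 0.05² + (-0.24)² + 0.11² + 0.33² + (-0.13)² + 0.11² + (-0.14)² + 0.65² + (-0.33)² = 0.0025 + 0.0576 + 0.0121 + 0.1089 + 0.0169 + 0.0121 + 0.0196 + 0.4225 + 0.1089 = 0.7611

0.76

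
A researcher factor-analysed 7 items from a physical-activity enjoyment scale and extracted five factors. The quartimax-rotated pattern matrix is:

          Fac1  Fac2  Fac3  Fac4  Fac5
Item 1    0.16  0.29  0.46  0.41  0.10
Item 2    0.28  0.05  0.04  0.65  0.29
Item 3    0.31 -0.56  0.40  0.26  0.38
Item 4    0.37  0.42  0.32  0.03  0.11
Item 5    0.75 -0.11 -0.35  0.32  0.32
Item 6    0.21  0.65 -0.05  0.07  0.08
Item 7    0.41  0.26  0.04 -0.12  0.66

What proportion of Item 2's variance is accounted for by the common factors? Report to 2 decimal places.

0.59

h² = 0.28² + 0.05² + 0.04² + 0.65² + 0.29² = 0.0784 + 0.0025 + 0.0016 + 0.4225 + 0.0841 = 0.5891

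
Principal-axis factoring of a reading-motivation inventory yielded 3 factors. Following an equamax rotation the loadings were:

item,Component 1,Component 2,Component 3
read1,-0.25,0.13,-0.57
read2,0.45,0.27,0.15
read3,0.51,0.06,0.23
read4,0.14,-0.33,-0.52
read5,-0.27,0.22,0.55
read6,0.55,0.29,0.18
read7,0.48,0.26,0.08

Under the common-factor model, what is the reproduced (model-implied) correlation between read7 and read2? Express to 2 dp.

0.30

r̂ = Σ λ_i·λ_j across factors = (0.48)(0.45) + (0.26)(0.27) + (0.08)(0.15)
  = +0.2160 +0.0702 +0.0120 = 0.2982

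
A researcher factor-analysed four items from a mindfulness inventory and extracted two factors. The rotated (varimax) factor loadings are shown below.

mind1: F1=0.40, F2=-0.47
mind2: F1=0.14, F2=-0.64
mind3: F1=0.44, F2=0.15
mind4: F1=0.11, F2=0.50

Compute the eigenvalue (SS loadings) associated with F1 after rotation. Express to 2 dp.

0.39

SS loadings for F1 = 0.40² + 0.14² + 0.44² + 0.11² = 0.1600 + 0.0196 + 0.1936 + 0.0121 = 0.3853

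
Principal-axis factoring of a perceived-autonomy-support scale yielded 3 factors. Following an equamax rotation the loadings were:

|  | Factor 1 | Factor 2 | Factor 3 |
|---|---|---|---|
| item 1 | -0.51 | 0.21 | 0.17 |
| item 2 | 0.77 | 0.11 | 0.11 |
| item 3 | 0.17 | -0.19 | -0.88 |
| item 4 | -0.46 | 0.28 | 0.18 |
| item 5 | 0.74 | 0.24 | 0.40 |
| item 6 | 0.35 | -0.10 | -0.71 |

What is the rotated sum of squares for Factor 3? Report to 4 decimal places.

1.5119

SS loadings for Factor 3 = 0.17² + 0.11² + (-0.88)² + 0.18² + 0.40² + (-0.71)² = 0.0289 + 0.0121 + 0.7744 + 0.0324 + 0.1600 + 0.5041 = 1.5119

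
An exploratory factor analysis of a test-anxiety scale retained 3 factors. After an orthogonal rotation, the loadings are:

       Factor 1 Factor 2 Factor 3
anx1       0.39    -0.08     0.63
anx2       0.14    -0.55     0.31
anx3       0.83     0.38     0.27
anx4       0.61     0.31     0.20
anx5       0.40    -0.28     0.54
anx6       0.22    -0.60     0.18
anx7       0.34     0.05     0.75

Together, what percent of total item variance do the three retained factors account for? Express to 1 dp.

57.7%

SS loadings by factor: 1.5567, 0.9903, 1.4924; total = 4.0394.
Total variance with 7 standardized items is 7, so the solution explains 4.0394/7 = 0.5771 = 57.71%.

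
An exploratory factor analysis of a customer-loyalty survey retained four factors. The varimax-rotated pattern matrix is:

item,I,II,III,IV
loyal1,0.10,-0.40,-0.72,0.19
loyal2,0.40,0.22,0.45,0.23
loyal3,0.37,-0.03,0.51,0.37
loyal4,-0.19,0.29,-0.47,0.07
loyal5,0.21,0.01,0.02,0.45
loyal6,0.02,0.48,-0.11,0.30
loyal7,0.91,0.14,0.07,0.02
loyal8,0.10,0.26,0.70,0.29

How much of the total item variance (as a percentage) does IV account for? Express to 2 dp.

7.60%

SS loadings for IV = 0.19² + 0.23² + 0.37² + 0.07² + 0.45² + 0.30² + 0.02² + 0.29² = 0.6078
With 8 standardized items, total variance = 8. Proportion = 0.6078/8 = 0.0760 → 7.60%.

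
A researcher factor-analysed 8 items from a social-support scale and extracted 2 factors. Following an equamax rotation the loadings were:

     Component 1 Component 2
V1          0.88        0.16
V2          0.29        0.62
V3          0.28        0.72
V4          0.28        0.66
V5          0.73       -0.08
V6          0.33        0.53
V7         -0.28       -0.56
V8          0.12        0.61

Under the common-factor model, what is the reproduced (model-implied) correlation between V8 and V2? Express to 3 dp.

0.413

r̂ = Σ λ_i·λ_j across factors = (0.12)(0.29) + (0.61)(0.62)
  = +0.0348 +0.3782 = 0.4130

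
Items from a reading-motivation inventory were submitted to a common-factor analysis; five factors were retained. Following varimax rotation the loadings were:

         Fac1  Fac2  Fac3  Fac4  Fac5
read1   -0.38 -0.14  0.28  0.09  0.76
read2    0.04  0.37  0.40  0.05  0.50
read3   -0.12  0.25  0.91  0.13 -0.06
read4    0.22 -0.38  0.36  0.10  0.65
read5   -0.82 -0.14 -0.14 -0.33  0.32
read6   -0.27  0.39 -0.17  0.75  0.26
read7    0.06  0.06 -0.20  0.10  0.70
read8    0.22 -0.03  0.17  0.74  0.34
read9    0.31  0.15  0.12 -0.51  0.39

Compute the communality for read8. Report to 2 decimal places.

0.74

h² = 0.22² + (-0.03)² + 0.17² + 0.74² + 0.34² = 0.0484 + 0.0009 + 0.0289 + 0.5476 + 0.1156 = 0.7414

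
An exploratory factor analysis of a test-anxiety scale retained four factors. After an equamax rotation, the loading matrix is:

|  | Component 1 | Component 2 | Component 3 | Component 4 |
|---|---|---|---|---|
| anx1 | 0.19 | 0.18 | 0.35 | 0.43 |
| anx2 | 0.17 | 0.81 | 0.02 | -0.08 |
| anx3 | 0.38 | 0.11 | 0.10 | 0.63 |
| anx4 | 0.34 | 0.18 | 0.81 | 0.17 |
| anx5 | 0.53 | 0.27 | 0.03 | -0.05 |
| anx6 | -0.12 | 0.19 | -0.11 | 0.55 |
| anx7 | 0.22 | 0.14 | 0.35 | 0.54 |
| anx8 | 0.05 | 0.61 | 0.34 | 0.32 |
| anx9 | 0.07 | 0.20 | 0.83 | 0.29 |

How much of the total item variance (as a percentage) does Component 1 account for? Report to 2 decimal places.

7.51%

SS loadings for Component 1 = 0.19² + 0.17² + 0.38² + 0.34² + 0.53² + (-0.12)² + 0.22² + 0.05² + 0.07² = 0.6761
With 9 standardized items, total variance = 9. Proportion = 0.6761/9 = 0.0751 → 7.51%.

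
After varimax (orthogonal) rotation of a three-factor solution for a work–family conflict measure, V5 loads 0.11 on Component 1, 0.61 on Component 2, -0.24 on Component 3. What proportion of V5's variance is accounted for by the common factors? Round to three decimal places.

h² = 0.11² + 0.61² + (-0.24)² = 0.0121 + 0.3721 + 0.0576 = 0.4418

0.442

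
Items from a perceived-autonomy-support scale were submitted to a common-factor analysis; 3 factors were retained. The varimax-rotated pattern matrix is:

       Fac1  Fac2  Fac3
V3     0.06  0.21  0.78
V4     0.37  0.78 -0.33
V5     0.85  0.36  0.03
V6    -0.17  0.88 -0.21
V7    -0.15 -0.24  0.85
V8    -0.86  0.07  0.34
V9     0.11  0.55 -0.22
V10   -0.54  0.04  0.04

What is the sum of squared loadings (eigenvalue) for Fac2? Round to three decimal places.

SS loadings for Fac2 = 0.21² + 0.78² + 0.36² + 0.88² + (-0.24)² + 0.07² + 0.55² + 0.04² = 0.0441 + 0.6084 + 0.1296 + 0.7744 + 0.0576 + 0.0049 + 0.3025 + 0.0016 = 1.9231

1.923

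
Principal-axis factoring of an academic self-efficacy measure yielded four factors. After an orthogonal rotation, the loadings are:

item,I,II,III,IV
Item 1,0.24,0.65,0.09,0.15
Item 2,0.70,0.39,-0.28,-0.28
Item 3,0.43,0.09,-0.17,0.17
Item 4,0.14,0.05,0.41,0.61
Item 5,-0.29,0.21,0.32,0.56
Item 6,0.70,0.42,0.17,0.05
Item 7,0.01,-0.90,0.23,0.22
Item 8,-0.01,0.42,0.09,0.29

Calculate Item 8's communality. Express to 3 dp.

h² = (-0.01)² + 0.42² + 0.09² + 0.29² = 0.0001 + 0.1764 + 0.0081 + 0.0841 = 0.2687

0.269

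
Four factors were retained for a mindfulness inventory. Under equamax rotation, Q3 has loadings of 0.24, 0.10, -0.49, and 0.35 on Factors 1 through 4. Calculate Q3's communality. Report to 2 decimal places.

h² = 0.24² + 0.10² + (-0.49)² + 0.35² = 0.0576 + 0.0100 + 0.2401 + 0.1225 = 0.4302

0.43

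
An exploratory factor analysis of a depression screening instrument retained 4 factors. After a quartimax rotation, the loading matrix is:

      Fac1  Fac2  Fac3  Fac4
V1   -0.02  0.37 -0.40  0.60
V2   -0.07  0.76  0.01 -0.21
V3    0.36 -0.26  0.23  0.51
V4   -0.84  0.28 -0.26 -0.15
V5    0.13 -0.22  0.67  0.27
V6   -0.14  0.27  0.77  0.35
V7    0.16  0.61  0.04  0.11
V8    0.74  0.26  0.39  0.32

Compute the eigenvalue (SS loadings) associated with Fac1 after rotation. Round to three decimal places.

SS loadings for Fac1 = (-0.02)² + (-0.07)² + 0.36² + (-0.84)² + 0.13² + (-0.14)² + 0.16² + 0.74² = 0.0004 + 0.0049 + 0.1296 + 0.7056 + 0.0169 + 0.0196 + 0.0256 + 0.5476 = 1.4502

1.450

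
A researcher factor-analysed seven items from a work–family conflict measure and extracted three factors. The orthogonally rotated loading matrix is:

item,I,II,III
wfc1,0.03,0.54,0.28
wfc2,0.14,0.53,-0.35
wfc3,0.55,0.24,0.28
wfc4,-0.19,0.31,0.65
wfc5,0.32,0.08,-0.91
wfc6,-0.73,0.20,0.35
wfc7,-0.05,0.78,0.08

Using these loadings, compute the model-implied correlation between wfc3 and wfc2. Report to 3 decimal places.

r̂ = Σ λ_i·λ_j across factors = (0.55)(0.14) + (0.24)(0.53) + (0.28)(-0.35)
  = +0.0770 +0.1272 -0.0980 = 0.1062

0.106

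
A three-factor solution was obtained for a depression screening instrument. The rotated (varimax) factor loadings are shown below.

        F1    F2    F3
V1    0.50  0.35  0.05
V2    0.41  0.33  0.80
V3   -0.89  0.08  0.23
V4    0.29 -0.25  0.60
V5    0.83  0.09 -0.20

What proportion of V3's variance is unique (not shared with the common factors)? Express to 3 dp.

h² = (-0.89)² + 0.08² + 0.23² = 0.7921 + 0.0064 + 0.0529 = 0.8514
Uniqueness u² = 1 − h² = 1 − 0.8514 = 0.1486

0.149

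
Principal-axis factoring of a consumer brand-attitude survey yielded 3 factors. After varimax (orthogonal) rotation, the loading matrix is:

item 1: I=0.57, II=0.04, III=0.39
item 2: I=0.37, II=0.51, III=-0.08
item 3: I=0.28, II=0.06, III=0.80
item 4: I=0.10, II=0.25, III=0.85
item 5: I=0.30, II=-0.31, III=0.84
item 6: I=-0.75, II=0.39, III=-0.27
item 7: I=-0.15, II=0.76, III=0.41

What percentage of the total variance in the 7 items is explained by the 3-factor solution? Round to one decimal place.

69.2%

SS loadings by factor: 1.2252, 1.1536, 2.4676; total = 4.8464.
Total variance with 7 standardized items is 7, so the solution explains 4.8464/7 = 0.6923 = 69.23%.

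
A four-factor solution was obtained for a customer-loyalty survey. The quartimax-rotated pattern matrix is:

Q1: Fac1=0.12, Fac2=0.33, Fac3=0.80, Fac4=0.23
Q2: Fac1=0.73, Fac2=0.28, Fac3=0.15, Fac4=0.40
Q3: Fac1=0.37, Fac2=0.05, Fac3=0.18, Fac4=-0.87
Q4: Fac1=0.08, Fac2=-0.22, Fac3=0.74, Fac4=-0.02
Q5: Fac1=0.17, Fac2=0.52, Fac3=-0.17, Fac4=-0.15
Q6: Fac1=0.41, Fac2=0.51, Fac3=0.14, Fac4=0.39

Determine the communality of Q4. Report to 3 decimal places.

h² = 0.08² + (-0.22)² + 0.74² + (-0.02)² = 0.0064 + 0.0484 + 0.5476 + 0.0004 = 0.6028

0.603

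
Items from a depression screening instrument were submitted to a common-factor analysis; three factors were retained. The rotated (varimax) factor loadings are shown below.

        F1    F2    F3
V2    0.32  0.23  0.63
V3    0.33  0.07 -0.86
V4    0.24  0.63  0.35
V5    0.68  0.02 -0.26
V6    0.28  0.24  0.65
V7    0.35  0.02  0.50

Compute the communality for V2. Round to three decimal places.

h² = 0.32² + 0.23² + 0.63² = 0.1024 + 0.0529 + 0.3969 = 0.5522

0.552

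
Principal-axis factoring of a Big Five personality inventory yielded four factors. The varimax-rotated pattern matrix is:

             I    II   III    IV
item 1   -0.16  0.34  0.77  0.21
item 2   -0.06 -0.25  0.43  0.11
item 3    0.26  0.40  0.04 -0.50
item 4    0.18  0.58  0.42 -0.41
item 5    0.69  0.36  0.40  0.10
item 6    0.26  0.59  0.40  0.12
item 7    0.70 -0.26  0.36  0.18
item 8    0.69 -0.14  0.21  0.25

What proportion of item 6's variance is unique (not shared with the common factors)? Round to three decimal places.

h² = 0.26² + 0.59² + 0.40² + 0.12² = 0.0676 + 0.3481 + 0.1600 + 0.0144 = 0.5901
Uniqueness u² = 1 − h² = 1 − 0.5901 = 0.4099

0.410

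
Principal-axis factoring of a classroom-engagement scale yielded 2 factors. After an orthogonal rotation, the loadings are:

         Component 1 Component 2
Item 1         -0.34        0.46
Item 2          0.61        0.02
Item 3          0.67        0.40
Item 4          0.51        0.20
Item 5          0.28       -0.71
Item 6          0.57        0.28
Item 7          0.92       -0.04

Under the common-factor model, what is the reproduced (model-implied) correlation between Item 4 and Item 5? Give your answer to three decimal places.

0.001

r̂ = Σ λ_i·λ_j across factors = (0.51)(0.28) + (0.20)(-0.71)
  = +0.1428 -0.1420 = 0.0008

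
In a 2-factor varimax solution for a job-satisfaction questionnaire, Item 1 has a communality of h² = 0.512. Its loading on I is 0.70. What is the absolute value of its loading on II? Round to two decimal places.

Under orthogonal rotation h² = Σλ², so λ_II² = h² − (0.4900) = 0.512 − 0.4900 = 0.0220.
|λ| = √0.0220 = 0.1483.

0.15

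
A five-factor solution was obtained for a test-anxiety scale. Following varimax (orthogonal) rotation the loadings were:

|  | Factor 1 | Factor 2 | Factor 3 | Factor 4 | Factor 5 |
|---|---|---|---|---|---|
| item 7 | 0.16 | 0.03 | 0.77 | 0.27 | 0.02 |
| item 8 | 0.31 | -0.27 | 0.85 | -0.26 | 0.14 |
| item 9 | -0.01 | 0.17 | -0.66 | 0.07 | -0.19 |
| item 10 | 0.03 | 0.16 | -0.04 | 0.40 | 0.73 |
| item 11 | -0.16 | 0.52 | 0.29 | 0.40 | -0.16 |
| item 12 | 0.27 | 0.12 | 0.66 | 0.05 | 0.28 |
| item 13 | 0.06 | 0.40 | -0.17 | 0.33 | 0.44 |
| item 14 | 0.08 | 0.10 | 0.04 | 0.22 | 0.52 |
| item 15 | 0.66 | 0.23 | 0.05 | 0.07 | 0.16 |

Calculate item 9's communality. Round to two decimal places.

0.51

h² = (-0.01)² + 0.17² + (-0.66)² + 0.07² + (-0.19)² = 0.0001 + 0.0289 + 0.4356 + 0.0049 + 0.0361 = 0.5056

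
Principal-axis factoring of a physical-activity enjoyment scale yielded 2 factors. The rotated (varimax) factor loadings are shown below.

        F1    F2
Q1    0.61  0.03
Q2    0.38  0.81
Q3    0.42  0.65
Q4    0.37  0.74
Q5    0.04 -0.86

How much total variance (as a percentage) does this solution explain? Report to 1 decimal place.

64.0%

SS loadings by factor: 0.8314, 2.3667; total = 3.1981.
Total variance with 5 standardized items is 5, so the solution explains 3.1981/5 = 0.6396 = 63.96%.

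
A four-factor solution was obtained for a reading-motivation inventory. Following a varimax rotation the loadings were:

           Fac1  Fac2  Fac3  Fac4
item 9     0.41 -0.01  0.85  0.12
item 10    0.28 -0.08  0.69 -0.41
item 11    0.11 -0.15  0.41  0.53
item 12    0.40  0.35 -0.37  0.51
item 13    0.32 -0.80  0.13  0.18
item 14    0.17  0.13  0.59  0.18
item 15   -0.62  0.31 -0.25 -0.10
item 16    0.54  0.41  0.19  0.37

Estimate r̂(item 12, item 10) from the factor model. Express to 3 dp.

-0.380

r̂ = Σ λ_i·λ_j across factors = (0.40)(0.28) + (0.35)(-0.08) + (-0.37)(0.69) + (0.51)(-0.41)
  = +0.1120 -0.0280 -0.2553 -0.2091 = -0.3804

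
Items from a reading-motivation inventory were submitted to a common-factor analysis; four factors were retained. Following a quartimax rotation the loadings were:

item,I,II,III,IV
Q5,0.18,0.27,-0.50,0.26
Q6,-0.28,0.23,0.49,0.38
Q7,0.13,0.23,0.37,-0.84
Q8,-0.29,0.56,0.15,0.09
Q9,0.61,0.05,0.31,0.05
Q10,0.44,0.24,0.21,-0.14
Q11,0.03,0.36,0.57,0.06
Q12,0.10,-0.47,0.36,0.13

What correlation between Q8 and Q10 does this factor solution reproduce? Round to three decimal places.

0.026

r̂ = Σ λ_i·λ_j across factors = (-0.29)(0.44) + (0.56)(0.24) + (0.15)(0.21) + (0.09)(-0.14)
  = -0.1276 +0.1344 +0.0315 -0.0126 = 0.0257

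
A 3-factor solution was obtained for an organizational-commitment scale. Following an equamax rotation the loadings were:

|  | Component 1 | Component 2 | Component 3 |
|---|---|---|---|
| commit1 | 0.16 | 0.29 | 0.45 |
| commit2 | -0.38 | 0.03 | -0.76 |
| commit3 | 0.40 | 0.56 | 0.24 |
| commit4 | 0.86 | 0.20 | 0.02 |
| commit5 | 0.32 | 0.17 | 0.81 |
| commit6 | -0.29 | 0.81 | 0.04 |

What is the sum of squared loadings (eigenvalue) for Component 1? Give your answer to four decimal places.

SS loadings for Component 1 = 0.16² + (-0.38)² + 0.40² + 0.86² + 0.32² + (-0.29)² = 0.0256 + 0.1444 + 0.1600 + 0.7396 + 0.1024 + 0.0841 = 1.2561

1.2561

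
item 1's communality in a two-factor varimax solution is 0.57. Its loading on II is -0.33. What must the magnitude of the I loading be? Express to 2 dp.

0.68

Under orthogonal rotation h² = Σλ², so λ_I² = h² − (0.1089) = 0.57 − 0.1089 = 0.4611.
|λ| = √0.4611 = 0.6790.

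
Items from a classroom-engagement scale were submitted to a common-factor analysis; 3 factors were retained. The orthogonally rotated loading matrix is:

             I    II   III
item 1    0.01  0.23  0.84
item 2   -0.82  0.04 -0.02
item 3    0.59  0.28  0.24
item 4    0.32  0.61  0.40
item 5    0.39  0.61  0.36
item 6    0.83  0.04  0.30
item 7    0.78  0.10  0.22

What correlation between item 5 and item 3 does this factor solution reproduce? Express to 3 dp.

0.487

r̂ = Σ λ_i·λ_j across factors = (0.39)(0.59) + (0.61)(0.28) + (0.36)(0.24)
  = +0.2301 +0.1708 +0.0864 = 0.4873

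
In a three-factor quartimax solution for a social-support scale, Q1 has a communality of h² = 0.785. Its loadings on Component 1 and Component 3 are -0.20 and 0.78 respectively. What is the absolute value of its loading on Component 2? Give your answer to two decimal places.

Under orthogonal rotation h² = Σλ², so λ_Component 2² = h² − (0.6484) = 0.785 − 0.6484 = 0.1366.
|λ| = √0.1366 = 0.3696.

0.37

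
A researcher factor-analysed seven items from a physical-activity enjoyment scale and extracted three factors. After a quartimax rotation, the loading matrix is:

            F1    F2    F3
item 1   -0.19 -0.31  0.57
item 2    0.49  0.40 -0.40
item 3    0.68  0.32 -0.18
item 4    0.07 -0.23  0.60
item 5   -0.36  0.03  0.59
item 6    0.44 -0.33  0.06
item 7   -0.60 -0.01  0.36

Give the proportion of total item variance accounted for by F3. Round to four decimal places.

0.1941

SS loadings for F3 = 0.57² + (-0.40)² + (-0.18)² + 0.60² + 0.59² + 0.06² + 0.36² = 1.3586
Proportion of variance = 1.3586 / 7 = 0.1941.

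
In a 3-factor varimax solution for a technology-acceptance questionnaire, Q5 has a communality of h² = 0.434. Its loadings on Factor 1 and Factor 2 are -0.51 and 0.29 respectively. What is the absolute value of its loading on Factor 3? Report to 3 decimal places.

0.300

Under orthogonal rotation h² = Σλ², so λ_Factor 3² = h² − (0.3442) = 0.434 − 0.3442 = 0.0898.
|λ| = √0.0898 = 0.2997.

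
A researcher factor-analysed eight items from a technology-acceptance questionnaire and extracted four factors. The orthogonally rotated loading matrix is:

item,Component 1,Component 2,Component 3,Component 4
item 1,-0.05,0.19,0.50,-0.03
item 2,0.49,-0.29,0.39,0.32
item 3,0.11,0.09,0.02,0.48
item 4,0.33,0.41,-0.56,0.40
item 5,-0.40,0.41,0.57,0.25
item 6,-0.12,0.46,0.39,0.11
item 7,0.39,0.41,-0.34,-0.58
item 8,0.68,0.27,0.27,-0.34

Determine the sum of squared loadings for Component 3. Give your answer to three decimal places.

1.382

SS loadings for Component 3 = 0.50² + 0.39² + 0.02² + (-0.56)² + 0.57² + 0.39² + (-0.34)² + 0.27² = 0.2500 + 0.1521 + 0.0004 + 0.3136 + 0.3249 + 0.1521 + 0.1156 + 0.0729 = 1.3816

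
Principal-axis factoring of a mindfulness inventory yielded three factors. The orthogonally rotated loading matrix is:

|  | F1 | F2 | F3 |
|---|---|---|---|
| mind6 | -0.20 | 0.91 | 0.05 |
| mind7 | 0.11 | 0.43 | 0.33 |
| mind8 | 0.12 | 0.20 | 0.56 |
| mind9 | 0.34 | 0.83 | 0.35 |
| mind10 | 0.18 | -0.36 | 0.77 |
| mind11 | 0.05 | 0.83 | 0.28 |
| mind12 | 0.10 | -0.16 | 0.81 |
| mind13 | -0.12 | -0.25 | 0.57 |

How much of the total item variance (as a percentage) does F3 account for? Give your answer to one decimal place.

SS loadings for F3 = 0.05² + 0.33² + 0.56² + 0.35² + 0.77² + 0.28² + 0.81² + 0.57² = 2.1998
With 8 standardized items, total variance = 8. Proportion = 2.1998/8 = 0.2750 → 27.50%.

27.5%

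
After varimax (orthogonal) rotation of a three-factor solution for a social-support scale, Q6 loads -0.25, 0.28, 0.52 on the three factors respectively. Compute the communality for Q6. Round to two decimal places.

h² = (-0.25)² + 0.28² + 0.52² = 0.0625 + 0.0784 + 0.2704 = 0.4113

0.41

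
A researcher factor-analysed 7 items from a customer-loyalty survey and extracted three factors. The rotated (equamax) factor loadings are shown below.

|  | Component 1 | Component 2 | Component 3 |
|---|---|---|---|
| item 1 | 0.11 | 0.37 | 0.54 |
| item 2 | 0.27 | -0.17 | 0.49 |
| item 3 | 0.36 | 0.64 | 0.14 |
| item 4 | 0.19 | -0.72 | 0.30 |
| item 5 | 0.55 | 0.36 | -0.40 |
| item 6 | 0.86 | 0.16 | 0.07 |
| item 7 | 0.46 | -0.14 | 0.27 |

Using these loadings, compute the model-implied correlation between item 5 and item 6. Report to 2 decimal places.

r̂ = Σ λ_i·λ_j across factors = (0.55)(0.86) + (0.36)(0.16) + (-0.40)(0.07)
  = +0.4730 +0.0576 -0.0280 = 0.5026

0.50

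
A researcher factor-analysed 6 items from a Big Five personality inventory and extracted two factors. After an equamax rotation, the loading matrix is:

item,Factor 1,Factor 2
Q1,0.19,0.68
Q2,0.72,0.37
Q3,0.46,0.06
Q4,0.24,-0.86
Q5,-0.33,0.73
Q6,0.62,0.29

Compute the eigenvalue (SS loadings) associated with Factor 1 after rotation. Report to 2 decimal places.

1.32

SS loadings for Factor 1 = 0.19² + 0.72² + 0.46² + 0.24² + (-0.33)² + 0.62² = 0.0361 + 0.5184 + 0.2116 + 0.0576 + 0.1089 + 0.3844 = 1.3170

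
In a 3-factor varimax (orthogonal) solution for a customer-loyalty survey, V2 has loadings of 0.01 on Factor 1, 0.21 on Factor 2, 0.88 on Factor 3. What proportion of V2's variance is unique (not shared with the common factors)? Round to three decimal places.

0.181

h² = 0.01² + 0.21² + 0.88² = 0.0001 + 0.0441 + 0.7744 = 0.8186
Uniqueness u² = 1 − h² = 1 − 0.8186 = 0.1814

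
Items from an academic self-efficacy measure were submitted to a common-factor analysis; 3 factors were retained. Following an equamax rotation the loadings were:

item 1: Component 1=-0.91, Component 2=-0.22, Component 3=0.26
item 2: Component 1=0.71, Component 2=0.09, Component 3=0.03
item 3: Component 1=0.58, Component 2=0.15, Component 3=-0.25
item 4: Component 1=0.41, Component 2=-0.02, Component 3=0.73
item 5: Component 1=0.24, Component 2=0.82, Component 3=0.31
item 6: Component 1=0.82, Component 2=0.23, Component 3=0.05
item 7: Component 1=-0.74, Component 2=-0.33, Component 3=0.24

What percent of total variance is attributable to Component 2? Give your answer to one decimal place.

SS loadings for Component 2 = (-0.22)² + 0.09² + 0.15² + (-0.02)² + 0.82² + 0.23² + (-0.33)² = 0.9136
With 7 standardized items, total variance = 7. Proportion = 0.9136/7 = 0.1305 → 13.05%.

13.1%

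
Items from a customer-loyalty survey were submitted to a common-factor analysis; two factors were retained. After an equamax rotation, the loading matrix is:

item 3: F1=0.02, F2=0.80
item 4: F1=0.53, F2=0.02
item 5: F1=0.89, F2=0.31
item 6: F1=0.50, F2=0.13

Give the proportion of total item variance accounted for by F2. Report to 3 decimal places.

SS loadings for F2 = 0.80² + 0.02² + 0.31² + 0.13² = 0.7534
Proportion of variance = 0.7534 / 4 = 0.1884.

0.188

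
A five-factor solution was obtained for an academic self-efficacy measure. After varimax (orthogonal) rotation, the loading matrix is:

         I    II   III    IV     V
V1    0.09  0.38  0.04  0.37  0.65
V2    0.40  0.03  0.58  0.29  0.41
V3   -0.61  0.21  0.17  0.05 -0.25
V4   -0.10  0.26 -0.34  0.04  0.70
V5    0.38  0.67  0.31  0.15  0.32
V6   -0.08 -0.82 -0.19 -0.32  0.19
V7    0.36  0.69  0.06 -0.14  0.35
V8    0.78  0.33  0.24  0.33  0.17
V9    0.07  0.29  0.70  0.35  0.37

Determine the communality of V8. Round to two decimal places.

h² = 0.78² + 0.33² + 0.24² + 0.33² + 0.17² = 0.6084 + 0.1089 + 0.0576 + 0.1089 + 0.0289 = 0.9127

0.91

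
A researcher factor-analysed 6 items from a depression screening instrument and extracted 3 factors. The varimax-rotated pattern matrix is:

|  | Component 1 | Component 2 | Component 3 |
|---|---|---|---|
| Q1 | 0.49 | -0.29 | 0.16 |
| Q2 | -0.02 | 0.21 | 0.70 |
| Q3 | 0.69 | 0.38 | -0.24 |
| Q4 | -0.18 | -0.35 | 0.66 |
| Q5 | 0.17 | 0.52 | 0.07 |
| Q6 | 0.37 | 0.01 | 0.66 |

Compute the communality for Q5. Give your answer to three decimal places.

0.304

h² = 0.17² + 0.52² + 0.07² = 0.0289 + 0.2704 + 0.0049 = 0.3042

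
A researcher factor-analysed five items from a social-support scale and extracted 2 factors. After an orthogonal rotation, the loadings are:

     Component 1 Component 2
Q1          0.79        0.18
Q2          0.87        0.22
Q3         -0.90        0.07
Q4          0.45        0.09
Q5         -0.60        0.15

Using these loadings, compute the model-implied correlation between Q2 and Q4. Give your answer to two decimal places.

0.41

r̂ = Σ λ_i·λ_j across factors = (0.87)(0.45) + (0.22)(0.09)
  = +0.3915 +0.0198 = 0.4113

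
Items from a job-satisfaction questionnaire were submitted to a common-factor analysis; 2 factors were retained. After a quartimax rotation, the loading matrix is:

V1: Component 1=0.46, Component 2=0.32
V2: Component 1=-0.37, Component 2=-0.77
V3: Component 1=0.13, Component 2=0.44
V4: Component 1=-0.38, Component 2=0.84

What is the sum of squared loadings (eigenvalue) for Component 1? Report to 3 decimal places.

SS loadings for Component 1 = 0.46² + (-0.37)² + 0.13² + (-0.38)² = 0.2116 + 0.1369 + 0.0169 + 0.1444 = 0.5098

0.510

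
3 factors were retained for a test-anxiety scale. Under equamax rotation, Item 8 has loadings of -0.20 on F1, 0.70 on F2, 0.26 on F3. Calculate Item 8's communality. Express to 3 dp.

h² = (-0.20)² + 0.70² + 0.26² = 0.0400 + 0.4900 + 0.0676 = 0.5976

0.598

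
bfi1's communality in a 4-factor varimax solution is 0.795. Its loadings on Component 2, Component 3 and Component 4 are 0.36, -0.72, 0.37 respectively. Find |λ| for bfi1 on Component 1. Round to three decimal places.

Under orthogonal rotation h² = Σλ², so λ_Component 1² = h² − (0.7849) = 0.795 − 0.7849 = 0.0101.
|λ| = √0.0101 = 0.1005.

0.100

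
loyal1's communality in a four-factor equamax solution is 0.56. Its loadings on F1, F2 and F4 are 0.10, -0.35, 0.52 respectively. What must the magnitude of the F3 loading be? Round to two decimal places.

Under orthogonal rotation h² = Σλ², so λ_F3² = h² − (0.4029) = 0.56 − 0.4029 = 0.1571.
|λ| = √0.1571 = 0.3964.

0.40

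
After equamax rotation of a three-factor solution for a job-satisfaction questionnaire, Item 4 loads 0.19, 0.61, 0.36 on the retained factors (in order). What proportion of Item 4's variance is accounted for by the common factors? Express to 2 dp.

h² = 0.19² + 0.61² + 0.36² = 0.0361 + 0.3721 + 0.1296 = 0.5378

0.54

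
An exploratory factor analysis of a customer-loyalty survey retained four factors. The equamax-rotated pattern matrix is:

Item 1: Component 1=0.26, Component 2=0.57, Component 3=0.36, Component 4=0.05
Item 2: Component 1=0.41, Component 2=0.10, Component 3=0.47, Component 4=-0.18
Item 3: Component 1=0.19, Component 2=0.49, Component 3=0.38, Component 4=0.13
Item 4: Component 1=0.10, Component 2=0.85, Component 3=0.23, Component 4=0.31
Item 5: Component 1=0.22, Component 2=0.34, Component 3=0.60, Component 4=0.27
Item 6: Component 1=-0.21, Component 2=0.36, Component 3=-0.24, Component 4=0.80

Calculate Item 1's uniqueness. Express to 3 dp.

h² = 0.26² + 0.57² + 0.36² + 0.05² = 0.0676 + 0.3249 + 0.1296 + 0.0025 = 0.5246
Uniqueness u² = 1 − h² = 1 − 0.5246 = 0.4754

0.475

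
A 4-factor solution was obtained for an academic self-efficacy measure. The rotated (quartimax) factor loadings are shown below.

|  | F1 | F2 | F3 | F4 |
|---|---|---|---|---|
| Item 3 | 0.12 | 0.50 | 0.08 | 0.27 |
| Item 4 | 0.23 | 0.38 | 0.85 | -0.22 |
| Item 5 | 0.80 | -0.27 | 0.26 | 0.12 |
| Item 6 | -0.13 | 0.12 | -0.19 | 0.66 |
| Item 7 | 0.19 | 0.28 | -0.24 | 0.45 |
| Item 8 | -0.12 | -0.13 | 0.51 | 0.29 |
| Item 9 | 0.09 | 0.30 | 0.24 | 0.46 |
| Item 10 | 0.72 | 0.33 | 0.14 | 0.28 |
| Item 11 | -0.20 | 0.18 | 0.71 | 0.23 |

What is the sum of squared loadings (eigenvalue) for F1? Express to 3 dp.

1.341

SS loadings for F1 = 0.12² + 0.23² + 0.80² + (-0.13)² + 0.19² + (-0.12)² + 0.09² + 0.72² + (-0.20)² = 0.0144 + 0.0529 + 0.6400 + 0.0169 + 0.0361 + 0.0144 + 0.0081 + 0.5184 + 0.0400 = 1.3412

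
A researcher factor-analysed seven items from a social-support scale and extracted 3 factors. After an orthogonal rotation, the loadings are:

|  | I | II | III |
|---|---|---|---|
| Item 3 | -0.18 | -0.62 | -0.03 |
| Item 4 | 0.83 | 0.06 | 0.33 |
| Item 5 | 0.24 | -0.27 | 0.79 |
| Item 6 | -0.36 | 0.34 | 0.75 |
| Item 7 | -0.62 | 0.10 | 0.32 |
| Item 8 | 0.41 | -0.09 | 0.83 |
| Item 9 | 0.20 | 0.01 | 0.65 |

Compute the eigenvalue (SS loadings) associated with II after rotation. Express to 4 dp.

0.5947

SS loadings for II = (-0.62)² + 0.06² + (-0.27)² + 0.34² + 0.10² + (-0.09)² + 0.01² = 0.3844 + 0.0036 + 0.0729 + 0.1156 + 0.0100 + 0.0081 + 0.0001 = 0.5947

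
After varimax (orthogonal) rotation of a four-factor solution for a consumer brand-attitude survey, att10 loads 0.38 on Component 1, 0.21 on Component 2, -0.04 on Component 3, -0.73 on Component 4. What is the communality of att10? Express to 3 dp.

h² = 0.38² + 0.21² + (-0.04)² + (-0.73)² = 0.1444 + 0.0441 + 0.0016 + 0.5329 = 0.7230

0.723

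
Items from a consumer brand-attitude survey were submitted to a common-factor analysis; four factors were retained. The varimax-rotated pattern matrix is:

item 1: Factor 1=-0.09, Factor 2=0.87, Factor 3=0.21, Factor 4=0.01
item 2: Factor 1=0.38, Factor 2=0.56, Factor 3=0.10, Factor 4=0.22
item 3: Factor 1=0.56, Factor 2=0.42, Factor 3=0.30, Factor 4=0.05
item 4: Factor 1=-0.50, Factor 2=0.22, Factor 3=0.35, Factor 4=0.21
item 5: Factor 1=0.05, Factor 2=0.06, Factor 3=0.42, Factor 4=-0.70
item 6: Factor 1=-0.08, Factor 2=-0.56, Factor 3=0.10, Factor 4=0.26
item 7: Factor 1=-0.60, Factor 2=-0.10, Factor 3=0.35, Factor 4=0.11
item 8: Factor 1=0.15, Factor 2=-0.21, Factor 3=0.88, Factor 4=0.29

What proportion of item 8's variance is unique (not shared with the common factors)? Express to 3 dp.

0.075

h² = 0.15² + (-0.21)² + 0.88² + 0.29² = 0.0225 + 0.0441 + 0.7744 + 0.0841 = 0.9251
Uniqueness u² = 1 − h² = 1 − 0.9251 = 0.0749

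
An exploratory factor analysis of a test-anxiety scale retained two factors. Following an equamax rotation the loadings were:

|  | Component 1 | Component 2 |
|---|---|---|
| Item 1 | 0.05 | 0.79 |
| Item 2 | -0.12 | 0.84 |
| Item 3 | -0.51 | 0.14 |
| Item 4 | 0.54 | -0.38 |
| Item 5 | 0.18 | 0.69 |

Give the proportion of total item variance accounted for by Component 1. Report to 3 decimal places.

SS loadings for Component 1 = 0.05² + (-0.12)² + (-0.51)² + 0.54² + 0.18² = 0.6010
Proportion of variance = 0.6010 / 5 = 0.1202.

0.120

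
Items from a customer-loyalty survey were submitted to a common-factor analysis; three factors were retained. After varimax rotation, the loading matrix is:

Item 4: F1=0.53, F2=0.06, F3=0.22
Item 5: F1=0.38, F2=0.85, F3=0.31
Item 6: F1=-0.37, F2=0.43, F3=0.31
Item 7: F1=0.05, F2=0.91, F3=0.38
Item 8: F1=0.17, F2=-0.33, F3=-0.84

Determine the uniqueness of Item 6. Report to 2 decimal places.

0.58

h² = (-0.37)² + 0.43² + 0.31² = 0.1369 + 0.1849 + 0.0961 = 0.4179
Uniqueness u² = 1 − h² = 1 − 0.4179 = 0.5821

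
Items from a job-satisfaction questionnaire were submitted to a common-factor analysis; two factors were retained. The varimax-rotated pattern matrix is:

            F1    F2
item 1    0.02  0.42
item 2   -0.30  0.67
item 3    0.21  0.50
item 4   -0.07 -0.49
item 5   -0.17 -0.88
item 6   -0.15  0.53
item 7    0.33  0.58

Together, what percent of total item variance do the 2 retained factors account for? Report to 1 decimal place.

40.1%

Communalities: 0.1768, 0.5389, 0.2941, 0.2450, 0.8033, 0.3034, 0.4453; Σh² = 2.8068.
Total variance with 7 standardized items is 7, so the solution explains 2.8068/7 = 0.4010 = 40.10%.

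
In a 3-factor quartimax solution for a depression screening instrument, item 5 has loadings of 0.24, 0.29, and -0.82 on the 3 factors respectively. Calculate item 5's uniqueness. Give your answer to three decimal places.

h² = 0.24² + 0.29² + (-0.82)² = 0.0576 + 0.0841 + 0.6724 = 0.8141
Uniqueness u² = 1 − h² = 1 − 0.8141 = 0.1859

0.186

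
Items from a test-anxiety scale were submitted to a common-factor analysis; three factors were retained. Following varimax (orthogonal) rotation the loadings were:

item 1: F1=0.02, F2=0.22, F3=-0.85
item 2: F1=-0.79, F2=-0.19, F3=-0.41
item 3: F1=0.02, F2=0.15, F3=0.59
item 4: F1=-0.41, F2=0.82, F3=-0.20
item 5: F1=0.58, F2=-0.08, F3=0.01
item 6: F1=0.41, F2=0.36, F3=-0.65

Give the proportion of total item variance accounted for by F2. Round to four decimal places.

SS loadings for F2 = 0.22² + (-0.19)² + 0.15² + 0.82² + (-0.08)² + 0.36² = 0.9154
Proportion of variance = 0.9154 / 6 = 0.1526.

0.1526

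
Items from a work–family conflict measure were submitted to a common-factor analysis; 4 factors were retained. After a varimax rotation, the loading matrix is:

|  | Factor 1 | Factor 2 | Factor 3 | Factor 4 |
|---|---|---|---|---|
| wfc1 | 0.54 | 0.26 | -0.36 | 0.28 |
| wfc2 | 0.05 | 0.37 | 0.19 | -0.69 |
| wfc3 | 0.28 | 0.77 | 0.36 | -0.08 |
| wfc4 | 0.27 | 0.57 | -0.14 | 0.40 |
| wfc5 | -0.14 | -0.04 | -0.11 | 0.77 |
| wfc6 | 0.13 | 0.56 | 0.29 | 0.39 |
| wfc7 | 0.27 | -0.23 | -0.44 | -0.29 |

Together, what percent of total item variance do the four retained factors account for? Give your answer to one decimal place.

60.0%

Communalities: 0.5672, 0.6516, 0.8073, 0.5774, 0.6262, 0.5667, 0.4035; Σh² = 4.1999.
Total variance with 7 standardized items is 7, so the solution explains 4.1999/7 = 0.6000 = 60.00%.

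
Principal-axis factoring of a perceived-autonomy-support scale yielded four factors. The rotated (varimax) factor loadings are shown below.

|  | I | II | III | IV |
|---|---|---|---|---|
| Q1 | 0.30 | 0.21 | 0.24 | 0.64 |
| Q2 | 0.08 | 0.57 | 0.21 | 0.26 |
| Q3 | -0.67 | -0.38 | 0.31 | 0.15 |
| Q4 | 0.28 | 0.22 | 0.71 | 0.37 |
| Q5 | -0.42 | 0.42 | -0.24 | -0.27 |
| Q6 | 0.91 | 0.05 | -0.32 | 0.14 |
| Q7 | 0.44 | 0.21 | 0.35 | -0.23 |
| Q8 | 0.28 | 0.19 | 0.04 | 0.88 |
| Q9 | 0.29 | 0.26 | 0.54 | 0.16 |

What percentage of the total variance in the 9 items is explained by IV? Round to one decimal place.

17.6%

SS loadings for IV = 0.64² + 0.26² + 0.15² + 0.37² + (-0.27)² + 0.14² + (-0.23)² + 0.88² + 0.16² = 1.5820
With 9 standardized items, total variance = 9. Proportion = 1.5820/9 = 0.1758 → 17.58%.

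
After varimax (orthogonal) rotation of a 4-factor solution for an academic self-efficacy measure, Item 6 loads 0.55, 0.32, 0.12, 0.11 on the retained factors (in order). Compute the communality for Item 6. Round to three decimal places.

h² = 0.55² + 0.32² + 0.12² + 0.11² = 0.3025 + 0.1024 + 0.0144 + 0.0121 = 0.4314

0.431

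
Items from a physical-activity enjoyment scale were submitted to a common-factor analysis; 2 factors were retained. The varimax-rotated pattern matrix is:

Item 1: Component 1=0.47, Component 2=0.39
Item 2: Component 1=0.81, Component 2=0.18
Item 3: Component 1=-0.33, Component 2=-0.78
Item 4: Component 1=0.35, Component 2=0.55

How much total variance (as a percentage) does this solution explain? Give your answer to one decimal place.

55.1%

SS loadings by factor: 1.1084, 1.0954; total = 2.2038.
Total variance with 4 standardized items is 4, so the solution explains 2.2038/4 = 0.5510 = 55.10%.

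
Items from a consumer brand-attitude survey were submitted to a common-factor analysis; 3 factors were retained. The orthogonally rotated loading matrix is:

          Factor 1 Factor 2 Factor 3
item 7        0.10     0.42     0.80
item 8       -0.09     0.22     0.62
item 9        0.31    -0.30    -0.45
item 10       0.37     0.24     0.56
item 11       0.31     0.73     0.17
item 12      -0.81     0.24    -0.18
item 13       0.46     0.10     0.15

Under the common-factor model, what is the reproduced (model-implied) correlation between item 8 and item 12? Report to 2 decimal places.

r̂ = Σ λ_i·λ_j across factors = (-0.09)(-0.81) + (0.22)(0.24) + (0.62)(-0.18)
  = +0.0729 +0.0528 -0.1116 = 0.0141

0.01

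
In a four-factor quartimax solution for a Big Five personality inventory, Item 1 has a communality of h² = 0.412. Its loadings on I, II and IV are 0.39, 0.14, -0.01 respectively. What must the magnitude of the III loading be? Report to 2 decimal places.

0.49

Under orthogonal rotation h² = Σλ², so λ_III² = h² − (0.1718) = 0.412 − 0.1718 = 0.2402.
|λ| = √0.2402 = 0.4901.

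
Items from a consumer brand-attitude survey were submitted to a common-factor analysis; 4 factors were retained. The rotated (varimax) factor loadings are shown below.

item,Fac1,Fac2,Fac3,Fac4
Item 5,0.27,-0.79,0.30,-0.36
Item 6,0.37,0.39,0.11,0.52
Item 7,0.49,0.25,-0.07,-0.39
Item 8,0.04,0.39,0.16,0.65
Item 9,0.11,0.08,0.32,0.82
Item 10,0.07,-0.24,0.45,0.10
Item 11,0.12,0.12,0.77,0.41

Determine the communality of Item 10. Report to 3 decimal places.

h² = 0.07² + (-0.24)² + 0.45² + 0.10² = 0.0049 + 0.0576 + 0.2025 + 0.0100 = 0.2750

0.275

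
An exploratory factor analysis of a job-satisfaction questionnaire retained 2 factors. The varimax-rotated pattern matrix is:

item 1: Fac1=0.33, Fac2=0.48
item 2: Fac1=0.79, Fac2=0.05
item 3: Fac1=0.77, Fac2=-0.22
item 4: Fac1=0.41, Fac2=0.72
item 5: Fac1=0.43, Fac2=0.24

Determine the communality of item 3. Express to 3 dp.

0.641

h² = 0.77² + (-0.22)² = 0.5929 + 0.0484 = 0.6413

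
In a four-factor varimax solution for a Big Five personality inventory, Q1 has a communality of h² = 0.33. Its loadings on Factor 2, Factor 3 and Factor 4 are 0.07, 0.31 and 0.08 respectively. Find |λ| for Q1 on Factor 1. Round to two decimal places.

0.47

Under orthogonal rotation h² = Σλ², so λ_Factor 1² = h² − (0.1074) = 0.33 − 0.1074 = 0.2226.
|λ| = √0.2226 = 0.4718.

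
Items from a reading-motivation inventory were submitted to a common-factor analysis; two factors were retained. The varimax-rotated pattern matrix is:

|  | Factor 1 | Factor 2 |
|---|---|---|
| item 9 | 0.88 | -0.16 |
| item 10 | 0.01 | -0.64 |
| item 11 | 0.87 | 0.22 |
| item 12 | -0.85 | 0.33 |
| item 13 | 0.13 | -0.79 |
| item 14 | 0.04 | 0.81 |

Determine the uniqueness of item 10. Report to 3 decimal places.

0.590

h² = 0.01² + (-0.64)² = 0.0001 + 0.4096 = 0.4097
Uniqueness u² = 1 − h² = 1 − 0.4097 = 0.5903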